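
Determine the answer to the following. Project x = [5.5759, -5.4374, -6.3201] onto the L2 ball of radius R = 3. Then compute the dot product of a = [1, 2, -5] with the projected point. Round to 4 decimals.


Step 1: Compute ||x|| (intermediates to 6 decimals).
||x|| = sqrt(5.5759^2 + (-5.4374)^2 + (-6.3201)^2) = 10.029937
Step 2: Project.
Since ||x|| > R, scale = R/||x|| = 3/10.029937 = 0.299105, proj(x) = scale * x
proj(x) = [1.66778, -1.626354, -1.890374]
Step 3: Dot product.
a^T * proj(x) = 1*1.66778 + 2*(-1.626354) - 5*(-1.890374) = 7.8669


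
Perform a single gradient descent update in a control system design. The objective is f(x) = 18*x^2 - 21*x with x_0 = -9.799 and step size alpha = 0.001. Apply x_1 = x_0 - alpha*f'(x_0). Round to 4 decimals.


We compute the gradient at x_0 and apply the update.
f'(x) = 36*x - 21
f'(-9.799) = 36*-9.799 - 21 = -373.764
x_1 = -9.799 - 0.001*-373.764 = -9.4252


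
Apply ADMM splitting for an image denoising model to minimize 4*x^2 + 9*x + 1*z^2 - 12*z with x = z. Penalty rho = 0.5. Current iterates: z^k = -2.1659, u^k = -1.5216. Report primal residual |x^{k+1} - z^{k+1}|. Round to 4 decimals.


ADMM iteration with rho = 0.5, z^k = -2.1659, u^k = -1.5216
Step 1: x-update.
Minimize 4*x^2 + 9*x + (0.5/2)*(x + 2.1659 - 1.5216)^2
FOC: (2*4 + 0.5)*x = -9 + 0.5*(-2.1659 + 1.5216)
x^{k+1} = -1.0967
Step 2: z-update.
Minimize 1*z^2 - 12*z + (0.5/2)*(-1.0967 - z - 1.5216)^2
FOC: (2*1 + 0.5)*z = 12 + 0.5*(-1.0967 - 1.5216)
z^{k+1} = 4.2763
Step 3: u-update.
u^{k+1} = -1.5216 - 1.0967 - 4.2763 = -6.8947
Step 4: Primal residual = |-1.0967 - 4.2763| = 5.3731


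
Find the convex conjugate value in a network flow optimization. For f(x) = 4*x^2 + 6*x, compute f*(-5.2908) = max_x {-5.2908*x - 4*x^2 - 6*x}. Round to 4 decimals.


f*(y) = sup_x {y*x - a*x^2 - b*x} = sup_x {(y-b)*x - a*x^2}
FOC: (y - b) - 2a*x = 0 => x* = (y - b)/(2a)
x* = (-5.2908 - 6)/(2*4) = -1.4114
f*(-5.2908) = (y-b)^2/(4a) = (-5.2908 - 6)^2/(4*4)
= 127.4822/16 = 7.9676


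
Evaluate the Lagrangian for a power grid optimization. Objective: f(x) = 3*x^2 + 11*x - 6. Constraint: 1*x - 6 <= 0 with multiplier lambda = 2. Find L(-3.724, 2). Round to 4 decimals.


Step 1: Evaluate f(x).
f(-3.724) = 3*(-3.724)^2 + 11*(-3.724) - 6 = -5.3595
Step 2: Evaluate g(x).
g(-3.724) = 1*-3.724 - 6 = -9.724
Step 3: Compute Lagrangian.
L = -5.3595 + 2*-9.724 = -24.8075


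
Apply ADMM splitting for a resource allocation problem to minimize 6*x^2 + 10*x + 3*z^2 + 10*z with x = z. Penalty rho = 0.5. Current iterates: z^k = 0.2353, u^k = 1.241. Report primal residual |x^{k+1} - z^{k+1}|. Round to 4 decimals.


ADMM iteration with rho = 0.5, z^k = 0.2353, u^k = 1.241
Step 1: x-update.
Minimize 6*x^2 + 10*x + (0.5/2)*(x - 0.2353 + 1.241)^2
FOC: (2*6 + 0.5)*x = -10 + 0.5*(0.2353 - 1.241)
x^{k+1} = -0.8402
Step 2: z-update.
Minimize 3*z^2 + 10*z + (0.5/2)*(-0.8402 - z + 1.241)^2
FOC: (2*3 + 0.5)*z = -10 + 0.5*(-0.8402 + 1.241)
z^{k+1} = -1.5076
Step 3: u-update.
u^{k+1} = 1.241 - 0.8402 + 1.5076 = 1.9084
Step 4: Primal residual = |-0.8402 + 1.5076| = 0.6674


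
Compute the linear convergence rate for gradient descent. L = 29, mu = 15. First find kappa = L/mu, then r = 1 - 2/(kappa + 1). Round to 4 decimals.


Step 1: Compute the condition number.
kappa = L/mu = 29/15 = 1.9333
Step 2: Compute the convergence rate.
r = 1 - 2/(kappa + 1) = 1 - 2*mu/(L + mu) = (L - mu)/(L + mu) = 14/44 = 0.3182


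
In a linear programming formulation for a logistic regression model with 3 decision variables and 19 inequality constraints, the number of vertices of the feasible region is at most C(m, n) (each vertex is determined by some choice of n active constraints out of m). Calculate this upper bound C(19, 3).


Each vertex corresponds to some choice of n active constraints out of m, so the number of vertices is at most C(m, n) = m! / (n!(m-n)!).
m = 19, n = 3
Numerator: 19 * 18 * 17
Denominator: 3! = 6
C(19, 3) = 969


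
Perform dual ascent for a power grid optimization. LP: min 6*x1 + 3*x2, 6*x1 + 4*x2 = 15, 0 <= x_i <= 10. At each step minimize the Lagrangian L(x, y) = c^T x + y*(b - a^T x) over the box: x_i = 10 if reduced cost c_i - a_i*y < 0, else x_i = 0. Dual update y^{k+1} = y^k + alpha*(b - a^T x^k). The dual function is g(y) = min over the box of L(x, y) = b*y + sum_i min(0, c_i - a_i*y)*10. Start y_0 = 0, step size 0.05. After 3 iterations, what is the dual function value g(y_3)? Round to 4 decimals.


Dual ascent for LP: min 6*x1 + 3*x2, 6*x1 + 4*x2 = 15, 0 <= x_i <= 10
Step 1: y^k = 0.0, reduced costs: (6.0, 3.0)
  x^k = (0.0, 0.0), subgradient = b - a^T x = 15.0
  y^{k+1} = 0.0 + 0.05*15.0 = 0.75
Step 2: y^k = 0.75, reduced costs: (1.5, 0.0)
  x^k = (0.0, 0.0), subgradient = b - a^T x = 15.0
  y^{k+1} = 0.75 + 0.05*15.0 = 1.5
Step 3: y^k = 1.5, reduced costs: (-3.0, -3.0)
  x^k = (10.0, 10.0), subgradient = b - a^T x = -85.0
  y^{k+1} = 1.5 + 0.05*-85.0 = -2.75
Dual objective at y_3 = -2.75: reduced costs (22.5, 14.0), box minimizer x = (0.0, 0.0)
g(y_3) = b*y + (c1 - a1*y)*x1 + (c2 - a2*y)*x2 = 15*(-2.75) + 22.5*0.0 + 14.0*0.0 = -41.25 + 0.0 + 0.0 = -41.25


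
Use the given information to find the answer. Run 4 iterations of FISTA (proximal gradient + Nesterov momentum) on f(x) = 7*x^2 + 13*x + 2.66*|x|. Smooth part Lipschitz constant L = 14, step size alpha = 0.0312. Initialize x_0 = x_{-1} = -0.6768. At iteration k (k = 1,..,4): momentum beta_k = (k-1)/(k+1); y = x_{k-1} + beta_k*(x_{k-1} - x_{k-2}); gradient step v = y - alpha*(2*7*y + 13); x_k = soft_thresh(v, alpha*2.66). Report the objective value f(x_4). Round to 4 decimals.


FISTA on f(x) = 7*x^2 + 13*x + 2.66*|x|
L = 14, alpha = 0.0312
Iteration 1: beta = 0.0, y = -0.6768 + 0.0*(-0.6768 + 0.6768) = -0.6768
  grad(y) = 3.5248, v = y - alpha*grad = -0.7868
  prox(v) = soft_thresh(-0.7868, 0.083) = -0.7038
Iteration 2: beta = 0.3333, y = -0.7038 + 0.3333*(-0.7038 + 0.6768) = -0.7128
  grad(y) = 3.0211, v = y - alpha*grad = -0.807
  prox(v) = soft_thresh(-0.807, 0.083) = -0.724
Iteration 3: beta = 0.5, y = -0.724 + 0.5*(-0.724 + 0.7038) = -0.7342
  grad(y) = 2.7216, v = y - alpha*grad = -0.8191
  prox(v) = soft_thresh(-0.8191, 0.083) = -0.7361
Iteration 4: beta = 0.6, y = -0.7361 + 0.6*(-0.7361 + 0.724) = -0.7433
  grad(y) = 2.5934, v = y - alpha*grad = -0.8242
  prox(v) = soft_thresh(-0.8242, 0.083) = -0.7412
f(x_4) = 7*(-0.7412)^2 + 13*(-0.7412) + 2.66*|-0.7412| = -3.8184


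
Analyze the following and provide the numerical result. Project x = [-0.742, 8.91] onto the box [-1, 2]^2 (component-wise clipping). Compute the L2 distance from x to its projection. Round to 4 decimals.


Project each component onto [-1, 2].
clip(-0.742) = -0.742, clip(8.91) = 2.0
Projection = [-0.742, 2.0]
Squared diffs: [0.0, 47.7481]
Distance = sqrt(47.7481) = 6.91


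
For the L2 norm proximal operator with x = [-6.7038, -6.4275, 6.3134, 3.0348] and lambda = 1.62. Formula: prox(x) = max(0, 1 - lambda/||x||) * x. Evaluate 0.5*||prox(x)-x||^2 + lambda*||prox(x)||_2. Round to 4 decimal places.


Step 1: Compute ||x||.
||x|| = 11.6328
Step 2: Compute scaling factor.
scale = max(0, 1 - 1.62/11.6328) = 0.8607
Step 3: prox(x) = [-5.7702, -5.5324, 5.4342, 2.6122]
||prox(x)|| = 10.0128
Step 4: Proximal objective.
0.5*||prox-x||^2 = 1.3122
lambda*||prox|| = 16.2207
Total = 17.533


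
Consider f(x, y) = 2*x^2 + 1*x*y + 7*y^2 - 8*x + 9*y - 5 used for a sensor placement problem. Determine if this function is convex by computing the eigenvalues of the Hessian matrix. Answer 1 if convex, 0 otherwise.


The Hessian of f(x,y) = 2*x^2 + 1*x*y + 7*y^2 - 8*x + 9*y - 5 is:
H = [[4, 1], [1, 14]]
Trace = 4 + 14 = 18
Determinant = 4*14 - (1)^2 = 55
Discriminant = (18)^2 - 4*55 = 104.0
Eigenvalues: lambda_1 = 3.901, lambda_2 = 14.099
The function is convex.

1


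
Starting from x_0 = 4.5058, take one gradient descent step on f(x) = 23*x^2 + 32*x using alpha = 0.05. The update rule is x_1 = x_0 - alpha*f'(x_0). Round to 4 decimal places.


We compute the gradient at x_0 and apply the update.
f'(x) = 46*x + 32
f'(4.5058) = 46*4.5058 + 32 = 239.2668
x_1 = 4.5058 - 0.05*239.2668 = -7.4575


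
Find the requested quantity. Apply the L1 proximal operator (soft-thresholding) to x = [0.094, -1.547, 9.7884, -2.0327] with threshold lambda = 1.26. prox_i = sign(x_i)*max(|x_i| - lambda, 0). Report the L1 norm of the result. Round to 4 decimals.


Soft-thresholding with lambda = 1.26:
prox(0.094) = sign(0.094)*max(|0.094| - 1.26, 0) = 0.0
prox(-1.547) = sign(-1.547)*max(|-1.547| - 1.26, 0) = -0.287
prox(9.7884) = sign(9.7884)*max(|9.7884| - 1.26, 0) = 8.5284
prox(-2.0327) = sign(-2.0327)*max(|-2.0327| - 1.26, 0) = -0.7727
prox(x) = [0.0, -0.287, 8.5284, -0.7727]
||prox(x)||_1 = 0.0 + 0.287 + 8.5284 + 0.7727 = 9.5881


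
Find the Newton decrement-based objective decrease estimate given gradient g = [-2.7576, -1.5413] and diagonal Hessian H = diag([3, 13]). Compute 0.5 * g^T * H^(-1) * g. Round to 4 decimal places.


Step 1: H is diagonal, so H^(-1) * g = [-0.9192, -0.1186].
Step 2: g^T H^(-1) g = sum_i g_i^2 / H_ii
  = (-2.7576)^2/3 + (-1.5413)^2/13
  = 2.5348 + 0.1827 = 2.7175
Step 3: Objective decrease = 0.5 * g^T H^(-1) g = 1.3588


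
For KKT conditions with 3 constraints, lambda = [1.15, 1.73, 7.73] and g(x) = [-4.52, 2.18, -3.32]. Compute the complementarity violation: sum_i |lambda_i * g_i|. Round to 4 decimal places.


KKT complementary slackness check:
lambda_1 * g_1 = 1.15 * -4.52 = -5.198
lambda_2 * g_2 = 1.73 * 2.18 = 3.7714
lambda_3 * g_3 = 7.73 * -3.32 = -25.6636
Total violation = 5.198 + 3.7714 + 25.6636 = 34.633


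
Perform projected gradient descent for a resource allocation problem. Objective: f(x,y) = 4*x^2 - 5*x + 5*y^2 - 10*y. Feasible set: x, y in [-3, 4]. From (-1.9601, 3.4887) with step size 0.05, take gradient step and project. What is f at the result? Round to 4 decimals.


Step 1: Compute gradient at (-1.9601, 3.4887).
grad_x = 2*4*-1.9601 - 5 = -20.6808
grad_y = 2*5*3.4887 - 10 = 24.887
Step 2: Gradient step.
x_raw = -1.9601 - 0.05*-20.6808 = -0.9261
y_raw = 3.4887 - 0.05*24.887 = 2.2444
Step 3: Project onto [-3, 4].
x_proj = clip(-0.9261) = -0.9261
y_proj = clip(2.2444) = 2.2444
Step 4: Evaluate f.
f(-0.9261, 2.2444) = 10.8027


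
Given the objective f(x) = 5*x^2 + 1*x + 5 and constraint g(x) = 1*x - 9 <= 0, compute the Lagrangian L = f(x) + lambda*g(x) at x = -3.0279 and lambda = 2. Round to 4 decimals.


Step 1: Evaluate f(x).
f(-3.0279) = 5*(-3.0279)^2 + 1*(-3.0279) + 5 = 47.813
Step 2: Evaluate g(x).
g(-3.0279) = 1*-3.0279 - 9 = -12.0279
Step 3: Compute Lagrangian.
L = 47.813 + 2*-12.0279 = 23.7572


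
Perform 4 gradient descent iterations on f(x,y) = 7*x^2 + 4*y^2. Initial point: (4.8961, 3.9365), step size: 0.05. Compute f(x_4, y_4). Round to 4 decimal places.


Gradient descent on f(x,y) = 7*x^2 + 4*y^2.
Starting point: (4.8961, 3.9365), alpha = 0.05
Step 1: grad_x = 2*7*4.8961 = 68.5454, grad_y = 2*4*3.9365 = 31.492
  x_1 = 4.8961 - 0.05*68.5454 = 1.4688
  y_1 = 3.9365 - 0.05*31.492 = 2.3619
Step 2: grad_x = 2*7*1.4688 = 20.5636, grad_y = 2*4*2.3619 = 18.8952
  x_2 = 1.4688 - 0.05*20.5636 = 0.4406
  y_2 = 2.3619 - 0.05*18.8952 = 1.4171
Step 3: grad_x = 2*7*0.4406 = 6.1691, grad_y = 2*4*1.4171 = 11.3371
  x_3 = 0.4406 - 0.05*6.1691 = 0.1322
  y_3 = 1.4171 - 0.05*11.3371 = 0.8503
Step 4: grad_x = 2*7*0.1322 = 1.8507, grad_y = 2*4*0.8503 = 6.8023
  x_4 = 0.1322 - 0.05*1.8507 = 0.0397
  y_4 = 0.8503 - 0.05*6.8023 = 0.5102
f(0.0397, 0.5102) = 7*0.0397^2 + 4*0.5102^2 = 1.0521


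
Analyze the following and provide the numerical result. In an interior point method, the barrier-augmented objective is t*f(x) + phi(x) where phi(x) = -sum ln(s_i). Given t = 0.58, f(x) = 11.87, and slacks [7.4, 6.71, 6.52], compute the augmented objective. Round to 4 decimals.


Step 1: Compute log-barrier.
ln values: [2.0015, 1.9036, 1.8749]
phi = -(2.0015 + 1.9036 + 1.8749) = -5.78
Step 2: Compute augmented objective.
t*f(x) = 0.58*11.87 = 6.8846
Total = 6.8846 - 5.78 = 1.1046


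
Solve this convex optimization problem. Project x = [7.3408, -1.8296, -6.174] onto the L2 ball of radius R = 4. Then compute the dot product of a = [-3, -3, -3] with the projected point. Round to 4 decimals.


Step 1: Compute ||x|| (intermediates to 6 decimals).
||x|| = sqrt(7.3408^2 + (-1.8296)^2 + (-6.174)^2) = 9.764889
Step 2: Project.
Since ||x|| > R, scale = R/||x|| = 4/9.764889 = 0.409631, proj(x) = scale * x
proj(x) = [3.007019, -0.749461, -2.529062]
Step 3: Dot product.
a^T * proj(x) = -3*3.007019 - 3*(-0.749461) - 3*(-2.529062) = 0.8145


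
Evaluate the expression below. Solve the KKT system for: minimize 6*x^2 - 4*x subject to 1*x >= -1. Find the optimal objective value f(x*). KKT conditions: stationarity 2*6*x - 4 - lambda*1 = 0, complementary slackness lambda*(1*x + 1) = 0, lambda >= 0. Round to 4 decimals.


Step 1: Try lambda = 0 (constraint inactive).
Stationarity: 2*6*x - 4 = 0
x* = 4/(2*6) = 1/3 = 0.3333 (rounded; the exact value 1/3 is used below)
Check constraint: 1*0.3333 = 0.3333 >= -1 -- satisfied.
Step 2: Compute optimal value.
f(x*) = 6*(1/3)^2 - 4*(1/3) = -0.6667


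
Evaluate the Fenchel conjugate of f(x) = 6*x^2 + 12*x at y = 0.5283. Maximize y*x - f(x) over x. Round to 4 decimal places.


f*(y) = sup_x {y*x - a*x^2 - b*x} = sup_x {(y-b)*x - a*x^2}
FOC: (y - b) - 2a*x = 0 => x* = (y - b)/(2a)
x* = (0.5283 - 12)/(2*6) = -0.956
f*(0.5283) = (y-b)^2/(4a) = (0.5283 - 12)^2/(4*6)
= 131.5999/24 = 5.4833


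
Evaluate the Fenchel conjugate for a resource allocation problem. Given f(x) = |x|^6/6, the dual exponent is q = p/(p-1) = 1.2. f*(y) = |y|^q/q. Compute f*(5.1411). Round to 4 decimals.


The conjugate exponent q satisfies 1/p + 1/q = 1.
p = 6, so q = 6/(6 - 1) = 1.2
|y|^q = 5.1411^1.2 = 7.1329
f*(5.1411) = 7.1329 / 1.2 = 5.9441


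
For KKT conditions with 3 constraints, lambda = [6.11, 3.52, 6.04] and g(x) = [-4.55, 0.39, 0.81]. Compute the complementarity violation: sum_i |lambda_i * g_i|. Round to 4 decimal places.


KKT complementary slackness check:
lambda_1 * g_1 = 6.11 * -4.55 = -27.8005
lambda_2 * g_2 = 3.52 * 0.39 = 1.3728
lambda_3 * g_3 = 6.04 * 0.81 = 4.8924
Total violation = 27.8005 + 1.3728 + 4.8924 = 34.0657


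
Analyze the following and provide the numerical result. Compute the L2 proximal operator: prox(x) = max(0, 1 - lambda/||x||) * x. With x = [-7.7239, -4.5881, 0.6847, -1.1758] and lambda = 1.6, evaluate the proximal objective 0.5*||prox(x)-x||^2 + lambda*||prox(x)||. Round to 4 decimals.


Step 1: Compute ||x||.
||x|| = 9.0863
Step 2: Compute scaling factor.
scale = max(0, 1 - 1.6/9.0863) = 0.8239
Step 3: prox(x) = [-6.3638, -3.7802, 0.5641, -0.9688]
||prox(x)|| = 7.4863
Step 4: Proximal objective.
0.5*||prox-x||^2 = 1.28
lambda*||prox|| = 11.9781
Total = 13.2581


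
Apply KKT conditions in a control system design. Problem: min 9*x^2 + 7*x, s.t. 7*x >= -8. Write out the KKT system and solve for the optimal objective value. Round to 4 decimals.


Step 1: Try lambda = 0 (constraint inactive).
Stationarity: 2*9*x + 7 = 0
x* = -7/(2*9) = -7/18 = -0.3889 (rounded; the exact value -7/18 is used below)
Check constraint: 7*-0.3889 = -2.7223 >= -8 -- satisfied.
Step 2: Compute optimal value.
f(x*) = 9*(-7/18)^2 + 7*(-7/18) = -1.3611


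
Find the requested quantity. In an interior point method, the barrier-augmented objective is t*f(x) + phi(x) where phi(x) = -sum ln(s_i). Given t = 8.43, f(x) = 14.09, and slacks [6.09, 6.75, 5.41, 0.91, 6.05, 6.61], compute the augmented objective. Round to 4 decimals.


Step 1: Compute log-barrier.
ln values: [1.8066, 1.9095, 1.6882, -0.0943, 1.8001, 1.8886]
phi = -(1.8066 + 1.9095 + 1.6882 - 0.0943 + 1.8001 + 1.8886) = -8.9988
Step 2: Compute augmented objective.
t*f(x) = 8.43*14.09 = 118.7787
Total = 118.7787 - 8.9988 = 109.7799


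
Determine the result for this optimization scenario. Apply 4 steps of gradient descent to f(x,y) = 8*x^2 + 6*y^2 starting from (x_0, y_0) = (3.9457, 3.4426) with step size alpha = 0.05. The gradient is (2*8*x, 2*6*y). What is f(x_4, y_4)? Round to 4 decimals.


Gradient descent on f(x,y) = 8*x^2 + 6*y^2.
Starting point: (3.9457, 3.4426), alpha = 0.05
Step 1: grad_x = 2*8*3.9457 = 63.1312, grad_y = 2*6*3.4426 = 41.3112
  x_1 = 3.9457 - 0.05*63.1312 = 0.7891
  y_1 = 3.4426 - 0.05*41.3112 = 1.377
Step 2: grad_x = 2*8*0.7891 = 12.6262, grad_y = 2*6*1.377 = 16.5245
  x_2 = 0.7891 - 0.05*12.6262 = 0.1578
  y_2 = 1.377 - 0.05*16.5245 = 0.5508
Step 3: grad_x = 2*8*0.1578 = 2.5252, grad_y = 2*6*0.5508 = 6.6098
  x_3 = 0.1578 - 0.05*2.5252 = 0.0316
  y_3 = 0.5508 - 0.05*6.6098 = 0.2203
Step 4: grad_x = 2*8*0.0316 = 0.505, grad_y = 2*6*0.2203 = 2.6439
  x_4 = 0.0316 - 0.05*0.505 = 0.0063
  y_4 = 0.2203 - 0.05*2.6439 = 0.0881
f(0.0063, 0.0881) = 8*0.0063^2 + 6*0.0881^2 = 0.0469


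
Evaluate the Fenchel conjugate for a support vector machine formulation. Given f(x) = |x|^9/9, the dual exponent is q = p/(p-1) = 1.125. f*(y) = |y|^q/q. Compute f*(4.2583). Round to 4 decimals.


The conjugate exponent q satisfies 1/p + 1/q = 1.
p = 9, so q = 9/(9 - 1) = 1.125
|y|^q = 4.2583^1.125 = 5.1038
f*(4.2583) = 5.1038 / 1.125 = 4.5367


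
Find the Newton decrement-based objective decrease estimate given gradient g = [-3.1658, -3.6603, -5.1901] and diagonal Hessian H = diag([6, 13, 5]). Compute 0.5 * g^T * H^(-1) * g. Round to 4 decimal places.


Step 1: H is diagonal, so H^(-1) * g = [-0.5276, -0.2816, -1.038].
Step 2: g^T H^(-1) g = sum_i g_i^2 / H_ii
  = (-3.1658)^2/6 + (-3.6603)^2/13 + (-5.1901)^2/5
  = 1.6704 + 1.0306 + 5.3874 = 8.0884
Step 3: Objective decrease = 0.5 * g^T H^(-1) g = 4.0442


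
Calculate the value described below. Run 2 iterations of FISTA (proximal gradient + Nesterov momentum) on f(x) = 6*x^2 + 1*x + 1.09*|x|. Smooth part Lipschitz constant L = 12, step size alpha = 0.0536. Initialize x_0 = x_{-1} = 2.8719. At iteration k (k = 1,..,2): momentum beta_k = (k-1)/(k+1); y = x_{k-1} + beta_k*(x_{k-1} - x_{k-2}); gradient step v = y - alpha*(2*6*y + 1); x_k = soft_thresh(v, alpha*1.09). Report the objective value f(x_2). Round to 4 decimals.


FISTA on f(x) = 6*x^2 + 1*x + 1.09*|x|
L = 12, alpha = 0.0536
Iteration 1: beta = 0.0, y = 2.8719 + 0.0*(2.8719 - 2.8719) = 2.8719
  grad(y) = 35.4628, v = y - alpha*grad = 0.9711
  prox(v) = soft_thresh(0.9711, 0.0584) = 0.9127
Iteration 2: beta = 0.3333, y = 0.9127 + 0.3333*(0.9127 - 2.8719) = 0.2596
  grad(y) = 4.1151, v = y - alpha*grad = 0.039
  prox(v) = soft_thresh(0.039, 0.0584) = 0.0
f(x_2) = 6*0.0^2 + 1*0.0 + 1.09*|0.0| = 0.0


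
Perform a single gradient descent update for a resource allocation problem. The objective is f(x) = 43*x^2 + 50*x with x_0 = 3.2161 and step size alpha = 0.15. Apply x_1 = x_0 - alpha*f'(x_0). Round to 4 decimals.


We compute the gradient at x_0 and apply the update.
f'(x) = 86*x + 50
f'(3.2161) = 86*3.2161 + 50 = 326.5846
x_1 = 3.2161 - 0.15*326.5846 = -45.7716


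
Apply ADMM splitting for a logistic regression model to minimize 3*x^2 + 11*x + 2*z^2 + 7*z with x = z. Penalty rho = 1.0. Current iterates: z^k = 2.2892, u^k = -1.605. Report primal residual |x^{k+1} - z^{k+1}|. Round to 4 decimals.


ADMM iteration with rho = 1.0, z^k = 2.2892, u^k = -1.605
Step 1: x-update.
Minimize 3*x^2 + 11*x + (1.0/2)*(x - 2.2892 - 1.605)^2
FOC: (2*3 + 1.0)*x = -11 + 1.0*(2.2892 + 1.605)
x^{k+1} = -1.0151
Step 2: z-update.
Minimize 2*z^2 + 7*z + (1.0/2)*(-1.0151 - z - 1.605)^2
FOC: (2*2 + 1.0)*z = -7 + 1.0*(-1.0151 - 1.605)
z^{k+1} = -1.924
Step 3: u-update.
u^{k+1} = -1.605 - 1.0151 + 1.924 = -0.6961
Step 4: Primal residual = |-1.0151 + 1.924| = 0.9089


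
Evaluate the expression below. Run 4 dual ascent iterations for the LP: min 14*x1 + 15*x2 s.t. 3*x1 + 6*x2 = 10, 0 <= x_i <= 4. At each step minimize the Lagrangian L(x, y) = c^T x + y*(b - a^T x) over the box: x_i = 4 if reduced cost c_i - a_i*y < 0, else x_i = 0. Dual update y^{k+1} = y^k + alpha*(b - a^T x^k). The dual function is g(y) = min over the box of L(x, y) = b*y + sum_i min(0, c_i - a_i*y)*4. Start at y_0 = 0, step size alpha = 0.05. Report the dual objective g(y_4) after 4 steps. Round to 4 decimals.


Dual ascent for LP: min 14*x1 + 15*x2, 3*x1 + 6*x2 = 10, 0 <= x_i <= 4
Step 1: y^k = 0.0, reduced costs: (14.0, 15.0)
  x^k = (0.0, 0.0), subgradient = b - a^T x = 10.0
  y^{k+1} = 0.0 + 0.05*10.0 = 0.5
Step 2: y^k = 0.5, reduced costs: (12.5, 12.0)
  x^k = (0.0, 0.0), subgradient = b - a^T x = 10.0
  y^{k+1} = 0.5 + 0.05*10.0 = 1.0
Step 3: y^k = 1.0, reduced costs: (11.0, 9.0)
  x^k = (0.0, 0.0), subgradient = b - a^T x = 10.0
  y^{k+1} = 1.0 + 0.05*10.0 = 1.5
Step 4: y^k = 1.5, reduced costs: (9.5, 6.0)
  x^k = (0.0, 0.0), subgradient = b - a^T x = 10.0
  y^{k+1} = 1.5 + 0.05*10.0 = 2.0
Dual objective at y_4 = 2.0: reduced costs (8.0, 3.0), box minimizer x = (0.0, 0.0)
g(y_4) = b*y + (c1 - a1*y)*x1 + (c2 - a2*y)*x2 = 10*2.0 + 8.0*0.0 + 3.0*0.0 = 20.0 + 0.0 + 0.0 = 20.0


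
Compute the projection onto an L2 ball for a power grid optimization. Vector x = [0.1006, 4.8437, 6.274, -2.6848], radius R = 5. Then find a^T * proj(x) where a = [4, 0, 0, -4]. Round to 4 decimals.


Step 1: Compute ||x|| (intermediates to 6 decimals).
||x|| = sqrt(0.1006^2 + 4.8437^2 + 6.274^2 + (-2.6848)^2) = 8.369156
Step 2: Project.
Since ||x|| > R, scale = R/||x|| = 5/8.369156 = 0.597432, proj(x) = scale * x
proj(x) = [0.060102, 2.893781, 3.748288, -1.603985]
Step 3: Dot product.
a^T * proj(x) = 4*0.060102 + 0*2.893781 + 0*3.748288 - 4*(-1.603985) = 6.6563


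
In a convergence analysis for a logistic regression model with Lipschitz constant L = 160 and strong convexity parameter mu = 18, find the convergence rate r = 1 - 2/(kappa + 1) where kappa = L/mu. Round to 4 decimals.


Step 1: Compute the condition number.
kappa = L/mu = 160/18 = 8.8889
Step 2: Compute the convergence rate.
r = 1 - 2/(kappa + 1) = 1 - 2*mu/(L + mu) = (L - mu)/(L + mu) = 142/178 = 0.7978


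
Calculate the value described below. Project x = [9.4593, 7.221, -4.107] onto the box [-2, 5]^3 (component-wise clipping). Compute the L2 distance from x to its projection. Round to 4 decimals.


Project each component onto [-2, 5].
clip(9.4593) = 5.0, clip(7.221) = 5.0, clip(-4.107) = -2.0
Projection = [5.0, 5.0, -2.0]
Squared diffs: [19.8854, 4.9328, 4.4394]
Distance = sqrt(29.2576) = 5.409


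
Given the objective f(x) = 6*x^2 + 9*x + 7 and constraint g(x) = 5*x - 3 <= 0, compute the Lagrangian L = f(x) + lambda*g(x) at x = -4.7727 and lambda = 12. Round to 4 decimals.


Step 1: Evaluate f(x).
f(-4.7727) = 6*(-4.7727)^2 + 9*(-4.7727) + 7 = 100.7177
Step 2: Evaluate g(x).
g(-4.7727) = 5*-4.7727 - 3 = -26.8635
Step 3: Compute Lagrangian.
L = 100.7177 + 12*-26.8635 = -221.6443


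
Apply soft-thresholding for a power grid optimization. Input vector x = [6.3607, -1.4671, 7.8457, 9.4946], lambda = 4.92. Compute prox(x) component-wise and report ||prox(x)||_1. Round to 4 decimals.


Soft-thresholding with lambda = 4.92:
prox(6.3607) = sign(6.3607)*max(|6.3607| - 4.92, 0) = 1.4407
prox(-1.4671) = sign(-1.4671)*max(|-1.4671| - 4.92, 0) = 0.0
prox(7.8457) = sign(7.8457)*max(|7.8457| - 4.92, 0) = 2.9257
prox(9.4946) = sign(9.4946)*max(|9.4946| - 4.92, 0) = 4.5746
prox(x) = [1.4407, 0.0, 2.9257, 4.5746]
||prox(x)||_1 = 1.4407 + 0.0 + 2.9257 + 4.5746 = 8.941


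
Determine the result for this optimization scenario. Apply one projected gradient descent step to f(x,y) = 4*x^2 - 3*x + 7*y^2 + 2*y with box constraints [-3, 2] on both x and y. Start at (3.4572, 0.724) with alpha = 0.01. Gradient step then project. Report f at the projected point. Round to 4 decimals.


Step 1: Compute gradient at (3.4572, 0.724).
grad_x = 2*4*3.4572 - 3 = 24.6576
grad_y = 2*7*0.724 + 2 = 12.136
Step 2: Gradient step.
x_raw = 3.4572 - 0.01*24.6576 = 3.2106
y_raw = 0.724 - 0.01*12.136 = 0.6026
Step 3: Project onto [-3, 2].
x_proj = clip(3.2106) = 2.0
y_proj = clip(0.6026) = 0.6026
Step 4: Evaluate f.
f(2.0, 0.6026) = 13.7475


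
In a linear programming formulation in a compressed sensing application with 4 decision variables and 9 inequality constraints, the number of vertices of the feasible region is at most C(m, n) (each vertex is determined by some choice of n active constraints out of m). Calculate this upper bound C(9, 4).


Each vertex corresponds to some choice of n active constraints out of m, so the number of vertices is at most C(m, n) = m! / (n!(m-n)!).
m = 9, n = 4
Numerator: 9 * 8 * 7 * 6
Denominator: 4! = 24
C(9, 4) = 126


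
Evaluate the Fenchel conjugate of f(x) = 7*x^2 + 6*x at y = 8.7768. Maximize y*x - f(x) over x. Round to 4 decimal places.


f*(y) = sup_x {y*x - a*x^2 - b*x} = sup_x {(y-b)*x - a*x^2}
FOC: (y - b) - 2a*x = 0 => x* = (y - b)/(2a)
x* = (8.7768 - 6)/(2*7) = 0.1983
f*(8.7768) = (y-b)^2/(4a) = (8.7768 - 6)^2/(4*7)
= 7.7106/28 = 0.2754


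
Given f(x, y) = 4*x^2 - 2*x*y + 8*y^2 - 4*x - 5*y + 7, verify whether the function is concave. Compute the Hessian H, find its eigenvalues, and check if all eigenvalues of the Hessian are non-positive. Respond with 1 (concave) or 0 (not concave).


The Hessian of f(x,y) = 4*x^2 - 2*x*y + 8*y^2 - 4*x - 5*y + 7 is:
H = [[8, -2], [-2, 16]]
Trace = 8 + 16 = 24
Determinant = 8*16 - (-2)^2 = 124
Discriminant = (24)^2 - 4*124 = 80.0
Eigenvalues: lambda_1 = 7.5279, lambda_2 = 16.4721
The function is not concave.

0


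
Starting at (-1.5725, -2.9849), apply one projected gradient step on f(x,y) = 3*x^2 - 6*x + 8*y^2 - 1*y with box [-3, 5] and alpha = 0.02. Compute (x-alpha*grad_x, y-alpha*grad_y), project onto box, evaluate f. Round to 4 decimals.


Step 1: Compute gradient at (-1.5725, -2.9849).
grad_x = 2*3*-1.5725 - 6 = -15.435
grad_y = 2*8*-2.9849 - 1 = -48.7584
Step 2: Gradient step.
x_raw = -1.5725 - 0.02*-15.435 = -1.2638
y_raw = -2.9849 - 0.02*-48.7584 = -2.0097
Step 3: Project onto [-3, 5].
x_proj = clip(-1.2638) = -1.2638
y_proj = clip(-2.0097) = -2.0097
Step 4: Evaluate f.
f(-1.2638, -2.0097) = 46.6963


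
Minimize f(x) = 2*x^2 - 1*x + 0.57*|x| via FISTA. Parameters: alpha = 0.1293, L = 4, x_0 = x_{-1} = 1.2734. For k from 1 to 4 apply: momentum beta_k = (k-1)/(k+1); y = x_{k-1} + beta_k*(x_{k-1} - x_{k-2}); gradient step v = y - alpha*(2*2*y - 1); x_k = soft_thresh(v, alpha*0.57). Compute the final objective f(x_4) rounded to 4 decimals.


FISTA on f(x) = 2*x^2 - 1*x + 0.57*|x|
L = 4, alpha = 0.1293
Iteration 1: beta = 0.0, y = 1.2734 + 0.0*(1.2734 - 1.2734) = 1.2734
  grad(y) = 4.0936, v = y - alpha*grad = 0.7441
  prox(v) = soft_thresh(0.7441, 0.0737) = 0.6704
Iteration 2: beta = 0.3333, y = 0.6704 + 0.3333*(0.6704 - 1.2734) = 0.4694
  grad(y) = 0.8776, v = y - alpha*grad = 0.3559
  prox(v) = soft_thresh(0.3559, 0.0737) = 0.2822
Iteration 3: beta = 0.5, y = 0.2822 + 0.5*(0.2822 - 0.6704) = 0.0881
  grad(y) = -0.6475, v = y - alpha*grad = 0.1719
  prox(v) = soft_thresh(0.1719, 0.0737) = 0.0982
Iteration 4: beta = 0.6, y = 0.0982 + 0.6*(0.0982 - 0.2822) = -0.0123
  grad(y) = -1.0492, v = y - alpha*grad = 0.1234
  prox(v) = soft_thresh(0.1234, 0.0737) = 0.0497
f(x_4) = 2*0.0497^2 - 1*0.0497 + 0.57*|0.0497| = -0.0164


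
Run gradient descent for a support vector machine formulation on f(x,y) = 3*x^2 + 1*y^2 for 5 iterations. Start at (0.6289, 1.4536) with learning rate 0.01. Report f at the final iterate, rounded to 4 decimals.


Gradient descent on f(x,y) = 3*x^2 + 1*y^2.
Starting point: (0.6289, 1.4536), alpha = 0.01
Step 1: grad_x = 2*3*0.6289 = 3.7734, grad_y = 2*1*1.4536 = 2.9072
  x_1 = 0.6289 - 0.01*3.7734 = 0.5912
  y_1 = 1.4536 - 0.01*2.9072 = 1.4245
Step 2: grad_x = 2*3*0.5912 = 3.547, grad_y = 2*1*1.4245 = 2.8491
  x_2 = 0.5912 - 0.01*3.547 = 0.5557
  y_2 = 1.4245 - 0.01*2.8491 = 1.396
Step 3: grad_x = 2*3*0.5557 = 3.3342, grad_y = 2*1*1.396 = 2.7921
  x_3 = 0.5557 - 0.01*3.3342 = 0.5224
  y_3 = 1.396 - 0.01*2.7921 = 1.3681
Step 4: grad_x = 2*3*0.5224 = 3.1341, grad_y = 2*1*1.3681 = 2.7362
  x_4 = 0.5224 - 0.01*3.1341 = 0.491
  y_4 = 1.3681 - 0.01*2.7362 = 1.3408
Step 5: grad_x = 2*3*0.491 = 2.9461, grad_y = 2*1*1.3408 = 2.6815
  x_5 = 0.491 - 0.01*2.9461 = 0.4616
  y_5 = 1.3408 - 0.01*2.6815 = 1.3139
f(0.4616, 1.3139) = 3*0.4616^2 + 1*1.3139^2 = 2.3655


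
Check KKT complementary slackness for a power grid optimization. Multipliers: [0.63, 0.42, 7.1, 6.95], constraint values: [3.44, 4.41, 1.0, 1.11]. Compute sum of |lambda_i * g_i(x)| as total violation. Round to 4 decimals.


KKT complementary slackness check:
lambda_1 * g_1 = 0.63 * 3.44 = 2.1672
lambda_2 * g_2 = 0.42 * 4.41 = 1.8522
lambda_3 * g_3 = 7.1 * 1.0 = 7.1
lambda_4 * g_4 = 6.95 * 1.11 = 7.7145
Total violation = 2.1672 + 1.8522 + 7.1 + 7.7145 = 18.8339


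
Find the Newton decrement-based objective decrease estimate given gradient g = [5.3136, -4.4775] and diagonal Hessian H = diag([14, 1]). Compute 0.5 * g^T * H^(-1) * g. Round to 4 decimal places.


Step 1: H is diagonal, so H^(-1) * g = [0.3795, -4.4775].
Step 2: g^T H^(-1) g = sum_i g_i^2 / H_ii
  = (5.3136)^2/14 + (-4.4775)^2/1
  = 2.0167 + 20.048 = 22.0647
Step 3: Objective decrease = 0.5 * g^T H^(-1) g = 11.0324


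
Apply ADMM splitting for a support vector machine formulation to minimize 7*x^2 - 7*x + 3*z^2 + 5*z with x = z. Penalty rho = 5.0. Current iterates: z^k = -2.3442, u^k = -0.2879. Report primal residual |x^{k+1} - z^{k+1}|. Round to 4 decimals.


ADMM iteration with rho = 5.0, z^k = -2.3442, u^k = -0.2879
Step 1: x-update.
Minimize 7*x^2 - 7*x + (5.0/2)*(x + 2.3442 - 0.2879)^2
FOC: (2*7 + 5.0)*x = 7 + 5.0*(-2.3442 + 0.2879)
x^{k+1} = -0.1727
Step 2: z-update.
Minimize 3*z^2 + 5*z + (5.0/2)*(-0.1727 - z - 0.2879)^2
FOC: (2*3 + 5.0)*z = -5 + 5.0*(-0.1727 - 0.2879)
z^{k+1} = -0.6639
Step 3: u-update.
u^{k+1} = -0.2879 - 0.1727 + 0.6639 = 0.2033
Step 4: Primal residual = |-0.1727 + 0.6639| = 0.4912


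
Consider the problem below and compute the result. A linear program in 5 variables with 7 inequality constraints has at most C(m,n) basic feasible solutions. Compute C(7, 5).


Each vertex corresponds to some choice of n active constraints out of m, so the number of vertices is at most C(m, n) = m! / (n!(m-n)!).
m = 7, n = 5
Numerator: 7 * 6 * 5 * 4 * 3
Denominator: 5! = 120
C(7, 5) = 21


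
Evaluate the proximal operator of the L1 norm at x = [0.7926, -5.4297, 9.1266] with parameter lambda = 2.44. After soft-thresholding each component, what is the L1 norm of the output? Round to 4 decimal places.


Soft-thresholding with lambda = 2.44:
prox(0.7926) = sign(0.7926)*max(|0.7926| - 2.44, 0) = 0.0
prox(-5.4297) = sign(-5.4297)*max(|-5.4297| - 2.44, 0) = -2.9897
prox(9.1266) = sign(9.1266)*max(|9.1266| - 2.44, 0) = 6.6866
prox(x) = [0.0, -2.9897, 6.6866]
||prox(x)||_1 = 0.0 + 2.9897 + 6.6866 = 9.6763


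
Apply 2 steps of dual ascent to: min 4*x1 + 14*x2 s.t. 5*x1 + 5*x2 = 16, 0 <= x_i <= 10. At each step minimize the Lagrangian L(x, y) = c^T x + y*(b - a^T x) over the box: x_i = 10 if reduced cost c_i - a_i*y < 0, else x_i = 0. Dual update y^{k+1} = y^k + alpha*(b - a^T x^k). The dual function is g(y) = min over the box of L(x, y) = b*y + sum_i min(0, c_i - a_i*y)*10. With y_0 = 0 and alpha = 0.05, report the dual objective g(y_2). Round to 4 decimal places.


Dual ascent for LP: min 4*x1 + 14*x2, 5*x1 + 5*x2 = 16, 0 <= x_i <= 10
Step 1: y^k = 0.0, reduced costs: (4.0, 14.0)
  x^k = (0.0, 0.0), subgradient = b - a^T x = 16.0
  y^{k+1} = 0.0 + 0.05*16.0 = 0.8
Step 2: y^k = 0.8, reduced costs: (0.0, 10.0)
  x^k = (0.0, 0.0), subgradient = b - a^T x = 16.0
  y^{k+1} = 0.8 + 0.05*16.0 = 1.6
Dual objective at y_2 = 1.6: reduced costs (-4.0, 6.0), box minimizer x = (10.0, 0.0)
g(y_2) = b*y + (c1 - a1*y)*x1 + (c2 - a2*y)*x2 = 16*1.6 + (-4.0)*10.0 + 6.0*0.0 = 25.6 - 40.0 + 0.0 = -14.4


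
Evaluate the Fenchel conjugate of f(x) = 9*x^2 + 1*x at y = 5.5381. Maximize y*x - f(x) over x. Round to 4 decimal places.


f*(y) = sup_x {y*x - a*x^2 - b*x} = sup_x {(y-b)*x - a*x^2}
FOC: (y - b) - 2a*x = 0 => x* = (y - b)/(2a)
x* = (5.5381 - 1)/(2*9) = 0.2521
f*(5.5381) = (y-b)^2/(4a) = (5.5381 - 1)^2/(4*9)
= 20.5944/36 = 0.5721


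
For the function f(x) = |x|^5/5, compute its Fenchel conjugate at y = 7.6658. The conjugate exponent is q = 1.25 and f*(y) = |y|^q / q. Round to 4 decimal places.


The conjugate exponent q satisfies 1/p + 1/q = 1.
p = 5, so q = 5/(5 - 1) = 1.25
|y|^q = 7.6658^1.25 = 12.7555
f*(7.6658) = 12.7555 / 1.25 = 10.2044


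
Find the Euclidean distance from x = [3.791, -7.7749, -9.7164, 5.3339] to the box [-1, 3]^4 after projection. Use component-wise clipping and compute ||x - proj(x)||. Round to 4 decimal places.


Project each component onto [-1, 3].
clip(3.791) = 3.0, clip(-7.7749) = -1.0, clip(-9.7164) = -1.0, clip(5.3339) = 3.0
Projection = [3.0, -1.0, -1.0, 3.0]
Squared diffs: [0.6257, 45.8993, 75.9756, 5.4471]
Distance = sqrt(127.9477) = 11.3114


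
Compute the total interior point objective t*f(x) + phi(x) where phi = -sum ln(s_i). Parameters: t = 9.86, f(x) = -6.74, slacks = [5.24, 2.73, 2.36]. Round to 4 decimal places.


Step 1: Compute log-barrier.
ln values: [1.6563, 1.0043, 0.8587]
phi = -(1.6563 + 1.0043 + 0.8587) = -3.5193
Step 2: Compute augmented objective.
t*f(x) = 9.86*-6.74 = -66.4564
Total = -66.4564 - 3.5193 = -69.9757


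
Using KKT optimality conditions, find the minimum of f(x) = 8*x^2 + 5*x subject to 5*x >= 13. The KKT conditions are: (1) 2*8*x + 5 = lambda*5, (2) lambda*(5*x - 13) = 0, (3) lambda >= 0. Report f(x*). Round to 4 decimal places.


Step 1: Try lambda = 0 (constraint inactive).
x_unc = -5/(2*8) = -0.3125
Check: 5*-0.3125 = -1.5625 < 13 -- violated!
Step 2: Constraint must be active: 5*x = 13
x* = 13/5 = 2.6
lambda = (2*8*2.6 + 5)/5 = 9.32
Step 3: Compute optimal value.
f(x*) = 8*2.6^2 + 5*2.6 = 67.08


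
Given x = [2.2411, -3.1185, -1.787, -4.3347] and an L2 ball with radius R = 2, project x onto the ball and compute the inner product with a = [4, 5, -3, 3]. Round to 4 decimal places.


Step 1: Compute ||x|| (intermediates to 6 decimals).
||x|| = sqrt(2.2411^2 + (-3.1185)^2 + (-1.787)^2 + (-4.3347)^2) = 6.060575
Step 2: Project.
Since ||x|| > R, scale = R/||x|| = 2/6.060575 = 0.330002, proj(x) = scale * x
proj(x) = [0.739567, -1.029111, -0.589714, -1.43046]
Step 3: Dot product.
a^T * proj(x) = 4*0.739567 + 5*(-1.029111) - 3*(-0.589714) + 3*(-1.43046) = -4.7095


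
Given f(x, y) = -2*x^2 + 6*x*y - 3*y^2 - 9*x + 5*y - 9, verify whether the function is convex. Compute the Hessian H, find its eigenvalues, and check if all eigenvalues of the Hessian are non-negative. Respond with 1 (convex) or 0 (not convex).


The Hessian of f(x,y) = -2*x^2 + 6*x*y - 3*y^2 - 9*x + 5*y - 9 is:
H = [[-4, 6], [6, -6]]
Trace = -4 - 6 = -10
Determinant = -4*-6 - (6)^2 = -12
Discriminant = (-10)^2 - 4*-12 = 148.0
Eigenvalues: lambda_1 = -11.0828, lambda_2 = 1.0828
The function is not convex.

0


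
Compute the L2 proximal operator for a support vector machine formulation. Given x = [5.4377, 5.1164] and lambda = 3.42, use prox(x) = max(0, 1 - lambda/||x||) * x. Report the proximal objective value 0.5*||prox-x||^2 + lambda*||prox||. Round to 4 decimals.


Step 1: Compute ||x||.
||x|| = 7.4663
Step 2: Compute scaling factor.
scale = max(0, 1 - 3.42/7.4663) = 0.5419
Step 3: prox(x) = [2.9469, 2.7728]
||prox(x)|| = 4.0463
Step 4: Proximal objective.
0.5*||prox-x||^2 = 5.8482
lambda*||prox|| = 13.8383
Total = 19.6867


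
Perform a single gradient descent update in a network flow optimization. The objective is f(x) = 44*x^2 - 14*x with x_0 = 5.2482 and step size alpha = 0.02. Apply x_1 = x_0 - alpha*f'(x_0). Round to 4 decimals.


We compute the gradient at x_0 and apply the update.
f'(x) = 88*x - 14
f'(5.2482) = 88*5.2482 - 14 = 447.8416
x_1 = 5.2482 - 0.02*447.8416 = -3.7086


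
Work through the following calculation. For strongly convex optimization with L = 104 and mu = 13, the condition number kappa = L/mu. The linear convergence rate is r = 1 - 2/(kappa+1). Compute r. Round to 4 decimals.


Step 1: Compute the condition number.
kappa = L/mu = 104/13 = 8.0
Step 2: Compute the convergence rate.
r = 1 - 2/(kappa + 1) = 1 - 2*mu/(L + mu) = (L - mu)/(L + mu) = 91/117 = 0.7778


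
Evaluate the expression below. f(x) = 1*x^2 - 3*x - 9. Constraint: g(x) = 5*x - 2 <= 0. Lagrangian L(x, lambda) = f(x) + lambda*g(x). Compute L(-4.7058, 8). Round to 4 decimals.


Step 1: Evaluate f(x).
f(-4.7058) = 1*(-4.7058)^2 - 3*(-4.7058) - 9 = 27.262
Step 2: Evaluate g(x).
g(-4.7058) = 5*-4.7058 - 2 = -25.529
Step 3: Compute Lagrangian.
L = 27.262 + 8*-25.529 = -176.97


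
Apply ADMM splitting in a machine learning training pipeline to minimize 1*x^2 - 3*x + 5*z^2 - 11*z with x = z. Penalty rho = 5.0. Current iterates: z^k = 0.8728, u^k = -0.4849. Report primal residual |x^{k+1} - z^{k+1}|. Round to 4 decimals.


ADMM iteration with rho = 5.0, z^k = 0.8728, u^k = -0.4849
Step 1: x-update.
Minimize 1*x^2 - 3*x + (5.0/2)*(x - 0.8728 - 0.4849)^2
FOC: (2*1 + 5.0)*x = 3 + 5.0*(0.8728 + 0.4849)
x^{k+1} = 1.3984
Step 2: z-update.
Minimize 5*z^2 - 11*z + (5.0/2)*(1.3984 - z - 0.4849)^2
FOC: (2*5 + 5.0)*z = 11 + 5.0*(1.3984 - 0.4849)
z^{k+1} = 1.0378
Step 3: u-update.
u^{k+1} = -0.4849 + 1.3984 - 1.0378 = -0.1244
Step 4: Primal residual = |1.3984 - 1.0378| = 0.3605


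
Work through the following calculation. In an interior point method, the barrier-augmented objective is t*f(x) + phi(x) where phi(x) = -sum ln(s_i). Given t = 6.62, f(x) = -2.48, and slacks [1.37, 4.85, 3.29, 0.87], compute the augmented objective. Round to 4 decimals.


Step 1: Compute log-barrier.
ln values: [0.3148, 1.579, 1.1909, -0.1393]
phi = -(0.3148 + 1.579 + 1.1909 - 0.1393) = -2.9454
Step 2: Compute augmented objective.
t*f(x) = 6.62*-2.48 = -16.4176
Total = -16.4176 - 2.9454 = -19.363


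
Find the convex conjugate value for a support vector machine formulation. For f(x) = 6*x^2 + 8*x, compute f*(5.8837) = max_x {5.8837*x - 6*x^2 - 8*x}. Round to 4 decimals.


f*(y) = sup_x {y*x - a*x^2 - b*x} = sup_x {(y-b)*x - a*x^2}
FOC: (y - b) - 2a*x = 0 => x* = (y - b)/(2a)
x* = (5.8837 - 8)/(2*6) = -0.1764
f*(5.8837) = (y-b)^2/(4a) = (5.8837 - 8)^2/(4*6)
= 4.4787/24 = 0.1866


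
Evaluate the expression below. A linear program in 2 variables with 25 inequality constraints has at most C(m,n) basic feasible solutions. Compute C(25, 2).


Each vertex corresponds to some choice of n active constraints out of m, so the number of vertices is at most C(m, n) = m! / (n!(m-n)!).
m = 25, n = 2
Numerator: 25 * 24
Denominator: 2! = 2
C(25, 2) = 300


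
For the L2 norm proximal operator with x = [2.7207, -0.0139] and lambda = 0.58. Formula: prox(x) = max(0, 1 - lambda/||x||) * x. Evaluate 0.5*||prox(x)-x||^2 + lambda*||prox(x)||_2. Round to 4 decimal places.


Step 1: Compute ||x||.
||x|| = 2.7207
Step 2: Compute scaling factor.
scale = max(0, 1 - 0.58/2.7207) = 0.7868
Step 3: prox(x) = [2.1407, -0.0109]
||prox(x)|| = 2.1407
Step 4: Proximal objective.
0.5*||prox-x||^2 = 0.1682
lambda*||prox|| = 1.2416
Total = 1.4098


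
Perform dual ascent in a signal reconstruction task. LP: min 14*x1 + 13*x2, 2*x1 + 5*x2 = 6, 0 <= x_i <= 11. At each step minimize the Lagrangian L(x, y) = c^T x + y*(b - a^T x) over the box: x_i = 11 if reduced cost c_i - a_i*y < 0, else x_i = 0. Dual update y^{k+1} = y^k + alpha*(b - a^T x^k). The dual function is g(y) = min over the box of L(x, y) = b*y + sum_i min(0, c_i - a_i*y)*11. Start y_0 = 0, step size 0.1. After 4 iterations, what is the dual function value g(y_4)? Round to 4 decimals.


Dual ascent for LP: min 14*x1 + 13*x2, 2*x1 + 5*x2 = 6, 0 <= x_i <= 11
Step 1: y^k = 0.0, reduced costs: (14.0, 13.0)
  x^k = (0.0, 0.0), subgradient = b - a^T x = 6.0
  y^{k+1} = 0.0 + 0.1*6.0 = 0.6
Step 2: y^k = 0.6, reduced costs: (12.8, 10.0)
  x^k = (0.0, 0.0), subgradient = b - a^T x = 6.0
  y^{k+1} = 0.6 + 0.1*6.0 = 1.2
Step 3: y^k = 1.2, reduced costs: (11.6, 7.0)
  x^k = (0.0, 0.0), subgradient = b - a^T x = 6.0
  y^{k+1} = 1.2 + 0.1*6.0 = 1.8
Step 4: y^k = 1.8, reduced costs: (10.4, 4.0)
  x^k = (0.0, 0.0), subgradient = b - a^T x = 6.0
  y^{k+1} = 1.8 + 0.1*6.0 = 2.4
Dual objective at y_4 = 2.4: reduced costs (9.2, 1.0), box minimizer x = (0.0, 0.0)
g(y_4) = b*y + (c1 - a1*y)*x1 + (c2 - a2*y)*x2 = 6*2.4 + 9.2*0.0 + 1.0*0.0 = 14.4 + 0.0 + 0.0 = 14.4
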